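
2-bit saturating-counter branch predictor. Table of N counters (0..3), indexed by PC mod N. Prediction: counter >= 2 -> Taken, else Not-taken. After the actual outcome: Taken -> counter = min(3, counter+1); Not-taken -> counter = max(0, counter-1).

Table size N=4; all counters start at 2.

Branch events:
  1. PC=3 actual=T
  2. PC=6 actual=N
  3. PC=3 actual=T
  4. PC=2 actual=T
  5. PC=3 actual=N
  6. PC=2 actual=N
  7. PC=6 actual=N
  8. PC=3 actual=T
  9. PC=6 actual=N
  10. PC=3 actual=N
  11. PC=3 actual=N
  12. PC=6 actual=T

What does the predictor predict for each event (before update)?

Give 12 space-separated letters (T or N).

Ev 1: PC=3 idx=3 pred=T actual=T -> ctr[3]=3
Ev 2: PC=6 idx=2 pred=T actual=N -> ctr[2]=1
Ev 3: PC=3 idx=3 pred=T actual=T -> ctr[3]=3
Ev 4: PC=2 idx=2 pred=N actual=T -> ctr[2]=2
Ev 5: PC=3 idx=3 pred=T actual=N -> ctr[3]=2
Ev 6: PC=2 idx=2 pred=T actual=N -> ctr[2]=1
Ev 7: PC=6 idx=2 pred=N actual=N -> ctr[2]=0
Ev 8: PC=3 idx=3 pred=T actual=T -> ctr[3]=3
Ev 9: PC=6 idx=2 pred=N actual=N -> ctr[2]=0
Ev 10: PC=3 idx=3 pred=T actual=N -> ctr[3]=2
Ev 11: PC=3 idx=3 pred=T actual=N -> ctr[3]=1
Ev 12: PC=6 idx=2 pred=N actual=T -> ctr[2]=1

Answer: T T T N T T N T N T T N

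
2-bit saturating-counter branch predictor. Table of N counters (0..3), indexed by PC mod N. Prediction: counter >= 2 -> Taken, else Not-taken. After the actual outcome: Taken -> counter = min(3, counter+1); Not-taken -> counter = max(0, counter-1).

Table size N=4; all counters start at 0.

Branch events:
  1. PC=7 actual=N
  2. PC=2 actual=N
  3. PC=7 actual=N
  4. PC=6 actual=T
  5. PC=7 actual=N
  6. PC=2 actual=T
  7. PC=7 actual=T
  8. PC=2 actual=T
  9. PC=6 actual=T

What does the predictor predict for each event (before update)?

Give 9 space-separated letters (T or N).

Ev 1: PC=7 idx=3 pred=N actual=N -> ctr[3]=0
Ev 2: PC=2 idx=2 pred=N actual=N -> ctr[2]=0
Ev 3: PC=7 idx=3 pred=N actual=N -> ctr[3]=0
Ev 4: PC=6 idx=2 pred=N actual=T -> ctr[2]=1
Ev 5: PC=7 idx=3 pred=N actual=N -> ctr[3]=0
Ev 6: PC=2 idx=2 pred=N actual=T -> ctr[2]=2
Ev 7: PC=7 idx=3 pred=N actual=T -> ctr[3]=1
Ev 8: PC=2 idx=2 pred=T actual=T -> ctr[2]=3
Ev 9: PC=6 idx=2 pred=T actual=T -> ctr[2]=3

Answer: N N N N N N N T T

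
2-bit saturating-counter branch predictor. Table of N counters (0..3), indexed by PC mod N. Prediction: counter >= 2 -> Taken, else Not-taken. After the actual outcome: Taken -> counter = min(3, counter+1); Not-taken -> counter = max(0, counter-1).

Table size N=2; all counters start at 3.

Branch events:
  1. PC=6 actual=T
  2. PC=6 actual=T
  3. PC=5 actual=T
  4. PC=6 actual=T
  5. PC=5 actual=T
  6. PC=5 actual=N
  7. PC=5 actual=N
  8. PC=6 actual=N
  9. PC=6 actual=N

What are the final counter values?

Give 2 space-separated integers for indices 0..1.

Answer: 1 1

Derivation:
Ev 1: PC=6 idx=0 pred=T actual=T -> ctr[0]=3
Ev 2: PC=6 idx=0 pred=T actual=T -> ctr[0]=3
Ev 3: PC=5 idx=1 pred=T actual=T -> ctr[1]=3
Ev 4: PC=6 idx=0 pred=T actual=T -> ctr[0]=3
Ev 5: PC=5 idx=1 pred=T actual=T -> ctr[1]=3
Ev 6: PC=5 idx=1 pred=T actual=N -> ctr[1]=2
Ev 7: PC=5 idx=1 pred=T actual=N -> ctr[1]=1
Ev 8: PC=6 idx=0 pred=T actual=N -> ctr[0]=2
Ev 9: PC=6 idx=0 pred=T actual=N -> ctr[0]=1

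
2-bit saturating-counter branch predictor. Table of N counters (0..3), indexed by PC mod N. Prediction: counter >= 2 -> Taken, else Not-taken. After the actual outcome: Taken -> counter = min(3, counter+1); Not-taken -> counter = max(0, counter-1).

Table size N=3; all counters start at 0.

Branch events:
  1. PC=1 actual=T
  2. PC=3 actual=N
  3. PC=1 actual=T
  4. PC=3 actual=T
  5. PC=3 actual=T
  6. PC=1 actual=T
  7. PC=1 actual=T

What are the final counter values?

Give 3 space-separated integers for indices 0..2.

Ev 1: PC=1 idx=1 pred=N actual=T -> ctr[1]=1
Ev 2: PC=3 idx=0 pred=N actual=N -> ctr[0]=0
Ev 3: PC=1 idx=1 pred=N actual=T -> ctr[1]=2
Ev 4: PC=3 idx=0 pred=N actual=T -> ctr[0]=1
Ev 5: PC=3 idx=0 pred=N actual=T -> ctr[0]=2
Ev 6: PC=1 idx=1 pred=T actual=T -> ctr[1]=3
Ev 7: PC=1 idx=1 pred=T actual=T -> ctr[1]=3

Answer: 2 3 0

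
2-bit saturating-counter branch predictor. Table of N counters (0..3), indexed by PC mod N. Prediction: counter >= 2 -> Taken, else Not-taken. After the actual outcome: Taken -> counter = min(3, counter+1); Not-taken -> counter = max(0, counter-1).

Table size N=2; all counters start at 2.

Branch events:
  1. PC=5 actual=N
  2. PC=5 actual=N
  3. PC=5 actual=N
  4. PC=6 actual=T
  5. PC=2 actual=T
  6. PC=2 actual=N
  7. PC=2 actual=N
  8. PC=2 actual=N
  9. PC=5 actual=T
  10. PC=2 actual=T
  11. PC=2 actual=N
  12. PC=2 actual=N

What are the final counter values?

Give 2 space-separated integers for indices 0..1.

Ev 1: PC=5 idx=1 pred=T actual=N -> ctr[1]=1
Ev 2: PC=5 idx=1 pred=N actual=N -> ctr[1]=0
Ev 3: PC=5 idx=1 pred=N actual=N -> ctr[1]=0
Ev 4: PC=6 idx=0 pred=T actual=T -> ctr[0]=3
Ev 5: PC=2 idx=0 pred=T actual=T -> ctr[0]=3
Ev 6: PC=2 idx=0 pred=T actual=N -> ctr[0]=2
Ev 7: PC=2 idx=0 pred=T actual=N -> ctr[0]=1
Ev 8: PC=2 idx=0 pred=N actual=N -> ctr[0]=0
Ev 9: PC=5 idx=1 pred=N actual=T -> ctr[1]=1
Ev 10: PC=2 idx=0 pred=N actual=T -> ctr[0]=1
Ev 11: PC=2 idx=0 pred=N actual=N -> ctr[0]=0
Ev 12: PC=2 idx=0 pred=N actual=N -> ctr[0]=0

Answer: 0 1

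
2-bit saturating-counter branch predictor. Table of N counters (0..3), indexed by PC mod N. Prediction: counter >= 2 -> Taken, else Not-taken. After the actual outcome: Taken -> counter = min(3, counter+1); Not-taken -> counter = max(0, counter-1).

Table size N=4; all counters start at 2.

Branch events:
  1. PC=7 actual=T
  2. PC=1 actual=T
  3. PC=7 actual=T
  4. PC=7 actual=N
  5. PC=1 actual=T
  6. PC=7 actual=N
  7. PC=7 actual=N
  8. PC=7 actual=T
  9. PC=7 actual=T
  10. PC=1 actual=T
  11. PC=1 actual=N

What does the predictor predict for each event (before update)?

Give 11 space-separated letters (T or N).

Answer: T T T T T T N N N T T

Derivation:
Ev 1: PC=7 idx=3 pred=T actual=T -> ctr[3]=3
Ev 2: PC=1 idx=1 pred=T actual=T -> ctr[1]=3
Ev 3: PC=7 idx=3 pred=T actual=T -> ctr[3]=3
Ev 4: PC=7 idx=3 pred=T actual=N -> ctr[3]=2
Ev 5: PC=1 idx=1 pred=T actual=T -> ctr[1]=3
Ev 6: PC=7 idx=3 pred=T actual=N -> ctr[3]=1
Ev 7: PC=7 idx=3 pred=N actual=N -> ctr[3]=0
Ev 8: PC=7 idx=3 pred=N actual=T -> ctr[3]=1
Ev 9: PC=7 idx=3 pred=N actual=T -> ctr[3]=2
Ev 10: PC=1 idx=1 pred=T actual=T -> ctr[1]=3
Ev 11: PC=1 idx=1 pred=T actual=N -> ctr[1]=2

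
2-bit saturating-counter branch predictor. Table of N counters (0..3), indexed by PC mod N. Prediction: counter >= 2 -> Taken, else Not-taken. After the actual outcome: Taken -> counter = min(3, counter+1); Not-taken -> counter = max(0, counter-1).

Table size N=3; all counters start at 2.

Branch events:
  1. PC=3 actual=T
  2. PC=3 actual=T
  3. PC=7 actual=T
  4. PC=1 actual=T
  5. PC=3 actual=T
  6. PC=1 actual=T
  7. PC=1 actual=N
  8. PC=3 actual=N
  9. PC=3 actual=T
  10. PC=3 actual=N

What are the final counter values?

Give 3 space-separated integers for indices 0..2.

Ev 1: PC=3 idx=0 pred=T actual=T -> ctr[0]=3
Ev 2: PC=3 idx=0 pred=T actual=T -> ctr[0]=3
Ev 3: PC=7 idx=1 pred=T actual=T -> ctr[1]=3
Ev 4: PC=1 idx=1 pred=T actual=T -> ctr[1]=3
Ev 5: PC=3 idx=0 pred=T actual=T -> ctr[0]=3
Ev 6: PC=1 idx=1 pred=T actual=T -> ctr[1]=3
Ev 7: PC=1 idx=1 pred=T actual=N -> ctr[1]=2
Ev 8: PC=3 idx=0 pred=T actual=N -> ctr[0]=2
Ev 9: PC=3 idx=0 pred=T actual=T -> ctr[0]=3
Ev 10: PC=3 idx=0 pred=T actual=N -> ctr[0]=2

Answer: 2 2 2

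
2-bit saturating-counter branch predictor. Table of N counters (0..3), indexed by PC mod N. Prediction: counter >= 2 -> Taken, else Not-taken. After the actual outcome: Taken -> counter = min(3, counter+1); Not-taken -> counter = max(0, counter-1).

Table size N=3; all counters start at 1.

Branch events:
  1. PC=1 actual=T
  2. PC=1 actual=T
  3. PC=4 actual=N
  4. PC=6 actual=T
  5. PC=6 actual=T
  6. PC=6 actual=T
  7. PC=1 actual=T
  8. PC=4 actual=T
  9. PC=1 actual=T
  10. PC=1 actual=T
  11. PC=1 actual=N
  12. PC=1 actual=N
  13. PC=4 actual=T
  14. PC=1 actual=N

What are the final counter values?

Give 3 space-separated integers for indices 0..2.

Answer: 3 1 1

Derivation:
Ev 1: PC=1 idx=1 pred=N actual=T -> ctr[1]=2
Ev 2: PC=1 idx=1 pred=T actual=T -> ctr[1]=3
Ev 3: PC=4 idx=1 pred=T actual=N -> ctr[1]=2
Ev 4: PC=6 idx=0 pred=N actual=T -> ctr[0]=2
Ev 5: PC=6 idx=0 pred=T actual=T -> ctr[0]=3
Ev 6: PC=6 idx=0 pred=T actual=T -> ctr[0]=3
Ev 7: PC=1 idx=1 pred=T actual=T -> ctr[1]=3
Ev 8: PC=4 idx=1 pred=T actual=T -> ctr[1]=3
Ev 9: PC=1 idx=1 pred=T actual=T -> ctr[1]=3
Ev 10: PC=1 idx=1 pred=T actual=T -> ctr[1]=3
Ev 11: PC=1 idx=1 pred=T actual=N -> ctr[1]=2
Ev 12: PC=1 idx=1 pred=T actual=N -> ctr[1]=1
Ev 13: PC=4 idx=1 pred=N actual=T -> ctr[1]=2
Ev 14: PC=1 idx=1 pred=T actual=N -> ctr[1]=1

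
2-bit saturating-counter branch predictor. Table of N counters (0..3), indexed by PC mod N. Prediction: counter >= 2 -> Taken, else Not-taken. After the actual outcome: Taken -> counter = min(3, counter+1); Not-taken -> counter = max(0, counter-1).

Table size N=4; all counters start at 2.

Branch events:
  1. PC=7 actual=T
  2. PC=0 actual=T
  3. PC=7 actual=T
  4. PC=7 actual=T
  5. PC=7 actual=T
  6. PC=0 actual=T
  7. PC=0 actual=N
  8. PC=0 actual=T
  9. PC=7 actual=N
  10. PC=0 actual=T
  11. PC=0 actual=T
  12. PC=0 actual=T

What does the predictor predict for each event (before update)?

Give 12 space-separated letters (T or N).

Ev 1: PC=7 idx=3 pred=T actual=T -> ctr[3]=3
Ev 2: PC=0 idx=0 pred=T actual=T -> ctr[0]=3
Ev 3: PC=7 idx=3 pred=T actual=T -> ctr[3]=3
Ev 4: PC=7 idx=3 pred=T actual=T -> ctr[3]=3
Ev 5: PC=7 idx=3 pred=T actual=T -> ctr[3]=3
Ev 6: PC=0 idx=0 pred=T actual=T -> ctr[0]=3
Ev 7: PC=0 idx=0 pred=T actual=N -> ctr[0]=2
Ev 8: PC=0 idx=0 pred=T actual=T -> ctr[0]=3
Ev 9: PC=7 idx=3 pred=T actual=N -> ctr[3]=2
Ev 10: PC=0 idx=0 pred=T actual=T -> ctr[0]=3
Ev 11: PC=0 idx=0 pred=T actual=T -> ctr[0]=3
Ev 12: PC=0 idx=0 pred=T actual=T -> ctr[0]=3

Answer: T T T T T T T T T T T T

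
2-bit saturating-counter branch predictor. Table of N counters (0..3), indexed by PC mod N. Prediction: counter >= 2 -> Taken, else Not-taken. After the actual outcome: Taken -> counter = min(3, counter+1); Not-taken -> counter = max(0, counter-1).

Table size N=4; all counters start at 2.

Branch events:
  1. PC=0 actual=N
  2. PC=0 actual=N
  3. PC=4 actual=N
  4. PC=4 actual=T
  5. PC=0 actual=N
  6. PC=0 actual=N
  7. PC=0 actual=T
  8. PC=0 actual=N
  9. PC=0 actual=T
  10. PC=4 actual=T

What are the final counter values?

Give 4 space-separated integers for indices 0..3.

Answer: 2 2 2 2

Derivation:
Ev 1: PC=0 idx=0 pred=T actual=N -> ctr[0]=1
Ev 2: PC=0 idx=0 pred=N actual=N -> ctr[0]=0
Ev 3: PC=4 idx=0 pred=N actual=N -> ctr[0]=0
Ev 4: PC=4 idx=0 pred=N actual=T -> ctr[0]=1
Ev 5: PC=0 idx=0 pred=N actual=N -> ctr[0]=0
Ev 6: PC=0 idx=0 pred=N actual=N -> ctr[0]=0
Ev 7: PC=0 idx=0 pred=N actual=T -> ctr[0]=1
Ev 8: PC=0 idx=0 pred=N actual=N -> ctr[0]=0
Ev 9: PC=0 idx=0 pred=N actual=T -> ctr[0]=1
Ev 10: PC=4 idx=0 pred=N actual=T -> ctr[0]=2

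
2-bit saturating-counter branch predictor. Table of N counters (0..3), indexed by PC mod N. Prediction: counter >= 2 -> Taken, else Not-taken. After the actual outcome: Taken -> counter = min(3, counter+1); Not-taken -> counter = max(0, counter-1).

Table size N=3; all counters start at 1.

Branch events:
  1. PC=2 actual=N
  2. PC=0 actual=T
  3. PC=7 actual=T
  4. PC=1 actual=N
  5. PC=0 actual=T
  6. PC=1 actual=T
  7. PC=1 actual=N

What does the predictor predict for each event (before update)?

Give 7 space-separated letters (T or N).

Ev 1: PC=2 idx=2 pred=N actual=N -> ctr[2]=0
Ev 2: PC=0 idx=0 pred=N actual=T -> ctr[0]=2
Ev 3: PC=7 idx=1 pred=N actual=T -> ctr[1]=2
Ev 4: PC=1 idx=1 pred=T actual=N -> ctr[1]=1
Ev 5: PC=0 idx=0 pred=T actual=T -> ctr[0]=3
Ev 6: PC=1 idx=1 pred=N actual=T -> ctr[1]=2
Ev 7: PC=1 idx=1 pred=T actual=N -> ctr[1]=1

Answer: N N N T T N T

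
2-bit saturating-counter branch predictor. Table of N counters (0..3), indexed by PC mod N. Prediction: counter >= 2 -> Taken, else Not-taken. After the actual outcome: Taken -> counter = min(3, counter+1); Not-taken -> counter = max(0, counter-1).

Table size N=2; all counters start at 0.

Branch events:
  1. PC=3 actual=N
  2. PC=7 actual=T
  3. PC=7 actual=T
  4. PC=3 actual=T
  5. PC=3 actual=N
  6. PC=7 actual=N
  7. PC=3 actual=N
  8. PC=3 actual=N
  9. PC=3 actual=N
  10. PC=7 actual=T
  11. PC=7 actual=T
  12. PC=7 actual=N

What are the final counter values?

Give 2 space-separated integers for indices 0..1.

Answer: 0 1

Derivation:
Ev 1: PC=3 idx=1 pred=N actual=N -> ctr[1]=0
Ev 2: PC=7 idx=1 pred=N actual=T -> ctr[1]=1
Ev 3: PC=7 idx=1 pred=N actual=T -> ctr[1]=2
Ev 4: PC=3 idx=1 pred=T actual=T -> ctr[1]=3
Ev 5: PC=3 idx=1 pred=T actual=N -> ctr[1]=2
Ev 6: PC=7 idx=1 pred=T actual=N -> ctr[1]=1
Ev 7: PC=3 idx=1 pred=N actual=N -> ctr[1]=0
Ev 8: PC=3 idx=1 pred=N actual=N -> ctr[1]=0
Ev 9: PC=3 idx=1 pred=N actual=N -> ctr[1]=0
Ev 10: PC=7 idx=1 pred=N actual=T -> ctr[1]=1
Ev 11: PC=7 idx=1 pred=N actual=T -> ctr[1]=2
Ev 12: PC=7 idx=1 pred=T actual=N -> ctr[1]=1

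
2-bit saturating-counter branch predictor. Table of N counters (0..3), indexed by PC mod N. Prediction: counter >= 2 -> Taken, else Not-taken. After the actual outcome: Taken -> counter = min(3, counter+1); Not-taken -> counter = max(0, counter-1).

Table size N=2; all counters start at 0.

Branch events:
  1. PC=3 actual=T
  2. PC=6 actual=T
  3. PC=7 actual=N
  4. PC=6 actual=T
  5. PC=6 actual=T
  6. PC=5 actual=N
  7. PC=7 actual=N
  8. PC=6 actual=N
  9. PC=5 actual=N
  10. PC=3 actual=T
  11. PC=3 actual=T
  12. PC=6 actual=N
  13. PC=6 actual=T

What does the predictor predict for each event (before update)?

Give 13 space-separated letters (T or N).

Ev 1: PC=3 idx=1 pred=N actual=T -> ctr[1]=1
Ev 2: PC=6 idx=0 pred=N actual=T -> ctr[0]=1
Ev 3: PC=7 idx=1 pred=N actual=N -> ctr[1]=0
Ev 4: PC=6 idx=0 pred=N actual=T -> ctr[0]=2
Ev 5: PC=6 idx=0 pred=T actual=T -> ctr[0]=3
Ev 6: PC=5 idx=1 pred=N actual=N -> ctr[1]=0
Ev 7: PC=7 idx=1 pred=N actual=N -> ctr[1]=0
Ev 8: PC=6 idx=0 pred=T actual=N -> ctr[0]=2
Ev 9: PC=5 idx=1 pred=N actual=N -> ctr[1]=0
Ev 10: PC=3 idx=1 pred=N actual=T -> ctr[1]=1
Ev 11: PC=3 idx=1 pred=N actual=T -> ctr[1]=2
Ev 12: PC=6 idx=0 pred=T actual=N -> ctr[0]=1
Ev 13: PC=6 idx=0 pred=N actual=T -> ctr[0]=2

Answer: N N N N T N N T N N N T N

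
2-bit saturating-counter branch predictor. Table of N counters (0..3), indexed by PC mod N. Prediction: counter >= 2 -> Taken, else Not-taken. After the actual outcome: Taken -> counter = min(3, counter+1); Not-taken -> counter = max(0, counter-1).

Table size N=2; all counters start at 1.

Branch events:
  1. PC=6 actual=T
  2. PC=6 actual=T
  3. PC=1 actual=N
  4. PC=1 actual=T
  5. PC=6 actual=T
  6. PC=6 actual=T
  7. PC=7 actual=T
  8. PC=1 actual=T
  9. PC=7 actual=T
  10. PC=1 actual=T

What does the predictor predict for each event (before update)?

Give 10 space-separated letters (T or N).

Answer: N T N N T T N T T T

Derivation:
Ev 1: PC=6 idx=0 pred=N actual=T -> ctr[0]=2
Ev 2: PC=6 idx=0 pred=T actual=T -> ctr[0]=3
Ev 3: PC=1 idx=1 pred=N actual=N -> ctr[1]=0
Ev 4: PC=1 idx=1 pred=N actual=T -> ctr[1]=1
Ev 5: PC=6 idx=0 pred=T actual=T -> ctr[0]=3
Ev 6: PC=6 idx=0 pred=T actual=T -> ctr[0]=3
Ev 7: PC=7 idx=1 pred=N actual=T -> ctr[1]=2
Ev 8: PC=1 idx=1 pred=T actual=T -> ctr[1]=3
Ev 9: PC=7 idx=1 pred=T actual=T -> ctr[1]=3
Ev 10: PC=1 idx=1 pred=T actual=T -> ctr[1]=3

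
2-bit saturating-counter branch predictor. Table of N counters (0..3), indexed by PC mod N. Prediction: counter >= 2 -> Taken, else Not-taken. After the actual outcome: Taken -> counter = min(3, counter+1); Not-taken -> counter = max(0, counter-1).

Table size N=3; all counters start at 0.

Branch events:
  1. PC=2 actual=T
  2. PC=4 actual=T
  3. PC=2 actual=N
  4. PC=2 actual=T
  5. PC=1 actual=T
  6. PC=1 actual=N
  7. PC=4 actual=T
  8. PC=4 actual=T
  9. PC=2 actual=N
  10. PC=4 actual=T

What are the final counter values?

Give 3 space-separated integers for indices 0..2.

Answer: 0 3 0

Derivation:
Ev 1: PC=2 idx=2 pred=N actual=T -> ctr[2]=1
Ev 2: PC=4 idx=1 pred=N actual=T -> ctr[1]=1
Ev 3: PC=2 idx=2 pred=N actual=N -> ctr[2]=0
Ev 4: PC=2 idx=2 pred=N actual=T -> ctr[2]=1
Ev 5: PC=1 idx=1 pred=N actual=T -> ctr[1]=2
Ev 6: PC=1 idx=1 pred=T actual=N -> ctr[1]=1
Ev 7: PC=4 idx=1 pred=N actual=T -> ctr[1]=2
Ev 8: PC=4 idx=1 pred=T actual=T -> ctr[1]=3
Ev 9: PC=2 idx=2 pred=N actual=N -> ctr[2]=0
Ev 10: PC=4 idx=1 pred=T actual=T -> ctr[1]=3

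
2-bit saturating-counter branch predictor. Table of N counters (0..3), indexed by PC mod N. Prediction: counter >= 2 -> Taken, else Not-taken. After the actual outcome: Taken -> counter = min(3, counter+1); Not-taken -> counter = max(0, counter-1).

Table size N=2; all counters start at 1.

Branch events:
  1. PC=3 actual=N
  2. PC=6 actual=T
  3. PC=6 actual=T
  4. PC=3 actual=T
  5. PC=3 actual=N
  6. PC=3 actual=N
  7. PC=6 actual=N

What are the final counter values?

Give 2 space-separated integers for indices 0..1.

Ev 1: PC=3 idx=1 pred=N actual=N -> ctr[1]=0
Ev 2: PC=6 idx=0 pred=N actual=T -> ctr[0]=2
Ev 3: PC=6 idx=0 pred=T actual=T -> ctr[0]=3
Ev 4: PC=3 idx=1 pred=N actual=T -> ctr[1]=1
Ev 5: PC=3 idx=1 pred=N actual=N -> ctr[1]=0
Ev 6: PC=3 idx=1 pred=N actual=N -> ctr[1]=0
Ev 7: PC=6 idx=0 pred=T actual=N -> ctr[0]=2

Answer: 2 0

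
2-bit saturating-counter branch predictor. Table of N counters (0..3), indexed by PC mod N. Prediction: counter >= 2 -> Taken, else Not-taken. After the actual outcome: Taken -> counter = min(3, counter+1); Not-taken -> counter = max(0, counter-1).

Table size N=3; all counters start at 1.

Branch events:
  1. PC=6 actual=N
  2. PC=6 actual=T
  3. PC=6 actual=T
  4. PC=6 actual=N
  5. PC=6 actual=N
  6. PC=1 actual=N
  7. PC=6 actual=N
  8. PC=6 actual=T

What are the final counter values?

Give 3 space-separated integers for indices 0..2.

Answer: 1 0 1

Derivation:
Ev 1: PC=6 idx=0 pred=N actual=N -> ctr[0]=0
Ev 2: PC=6 idx=0 pred=N actual=T -> ctr[0]=1
Ev 3: PC=6 idx=0 pred=N actual=T -> ctr[0]=2
Ev 4: PC=6 idx=0 pred=T actual=N -> ctr[0]=1
Ev 5: PC=6 idx=0 pred=N actual=N -> ctr[0]=0
Ev 6: PC=1 idx=1 pred=N actual=N -> ctr[1]=0
Ev 7: PC=6 idx=0 pred=N actual=N -> ctr[0]=0
Ev 8: PC=6 idx=0 pred=N actual=T -> ctr[0]=1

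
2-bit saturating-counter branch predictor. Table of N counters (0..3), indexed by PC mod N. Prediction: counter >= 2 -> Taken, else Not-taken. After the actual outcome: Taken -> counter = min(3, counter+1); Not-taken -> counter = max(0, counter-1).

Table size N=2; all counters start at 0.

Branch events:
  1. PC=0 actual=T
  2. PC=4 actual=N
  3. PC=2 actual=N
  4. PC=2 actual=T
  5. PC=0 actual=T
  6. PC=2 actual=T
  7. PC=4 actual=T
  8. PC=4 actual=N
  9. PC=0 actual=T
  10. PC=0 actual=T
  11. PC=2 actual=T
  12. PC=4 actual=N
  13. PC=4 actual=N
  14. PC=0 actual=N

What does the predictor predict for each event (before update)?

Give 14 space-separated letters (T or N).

Ev 1: PC=0 idx=0 pred=N actual=T -> ctr[0]=1
Ev 2: PC=4 idx=0 pred=N actual=N -> ctr[0]=0
Ev 3: PC=2 idx=0 pred=N actual=N -> ctr[0]=0
Ev 4: PC=2 idx=0 pred=N actual=T -> ctr[0]=1
Ev 5: PC=0 idx=0 pred=N actual=T -> ctr[0]=2
Ev 6: PC=2 idx=0 pred=T actual=T -> ctr[0]=3
Ev 7: PC=4 idx=0 pred=T actual=T -> ctr[0]=3
Ev 8: PC=4 idx=0 pred=T actual=N -> ctr[0]=2
Ev 9: PC=0 idx=0 pred=T actual=T -> ctr[0]=3
Ev 10: PC=0 idx=0 pred=T actual=T -> ctr[0]=3
Ev 11: PC=2 idx=0 pred=T actual=T -> ctr[0]=3
Ev 12: PC=4 idx=0 pred=T actual=N -> ctr[0]=2
Ev 13: PC=4 idx=0 pred=T actual=N -> ctr[0]=1
Ev 14: PC=0 idx=0 pred=N actual=N -> ctr[0]=0

Answer: N N N N N T T T T T T T T N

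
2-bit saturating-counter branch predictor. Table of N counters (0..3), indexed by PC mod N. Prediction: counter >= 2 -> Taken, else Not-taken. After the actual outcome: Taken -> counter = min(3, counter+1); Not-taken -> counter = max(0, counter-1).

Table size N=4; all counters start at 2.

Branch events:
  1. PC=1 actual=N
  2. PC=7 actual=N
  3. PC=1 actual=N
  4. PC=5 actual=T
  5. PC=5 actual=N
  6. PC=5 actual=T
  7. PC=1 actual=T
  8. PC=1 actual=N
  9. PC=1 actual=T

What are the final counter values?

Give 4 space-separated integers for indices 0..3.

Answer: 2 2 2 1

Derivation:
Ev 1: PC=1 idx=1 pred=T actual=N -> ctr[1]=1
Ev 2: PC=7 idx=3 pred=T actual=N -> ctr[3]=1
Ev 3: PC=1 idx=1 pred=N actual=N -> ctr[1]=0
Ev 4: PC=5 idx=1 pred=N actual=T -> ctr[1]=1
Ev 5: PC=5 idx=1 pred=N actual=N -> ctr[1]=0
Ev 6: PC=5 idx=1 pred=N actual=T -> ctr[1]=1
Ev 7: PC=1 idx=1 pred=N actual=T -> ctr[1]=2
Ev 8: PC=1 idx=1 pred=T actual=N -> ctr[1]=1
Ev 9: PC=1 idx=1 pred=N actual=T -> ctr[1]=2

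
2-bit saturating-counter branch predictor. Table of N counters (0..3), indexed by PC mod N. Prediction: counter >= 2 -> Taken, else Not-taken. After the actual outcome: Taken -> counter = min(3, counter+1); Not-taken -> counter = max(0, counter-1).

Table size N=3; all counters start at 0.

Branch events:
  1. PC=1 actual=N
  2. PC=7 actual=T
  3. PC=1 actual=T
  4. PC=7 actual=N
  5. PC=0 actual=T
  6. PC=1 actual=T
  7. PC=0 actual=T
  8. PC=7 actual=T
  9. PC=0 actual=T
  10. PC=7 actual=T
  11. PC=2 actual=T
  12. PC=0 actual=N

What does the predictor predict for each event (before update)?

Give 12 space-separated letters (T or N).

Ev 1: PC=1 idx=1 pred=N actual=N -> ctr[1]=0
Ev 2: PC=7 idx=1 pred=N actual=T -> ctr[1]=1
Ev 3: PC=1 idx=1 pred=N actual=T -> ctr[1]=2
Ev 4: PC=7 idx=1 pred=T actual=N -> ctr[1]=1
Ev 5: PC=0 idx=0 pred=N actual=T -> ctr[0]=1
Ev 6: PC=1 idx=1 pred=N actual=T -> ctr[1]=2
Ev 7: PC=0 idx=0 pred=N actual=T -> ctr[0]=2
Ev 8: PC=7 idx=1 pred=T actual=T -> ctr[1]=3
Ev 9: PC=0 idx=0 pred=T actual=T -> ctr[0]=3
Ev 10: PC=7 idx=1 pred=T actual=T -> ctr[1]=3
Ev 11: PC=2 idx=2 pred=N actual=T -> ctr[2]=1
Ev 12: PC=0 idx=0 pred=T actual=N -> ctr[0]=2

Answer: N N N T N N N T T T N T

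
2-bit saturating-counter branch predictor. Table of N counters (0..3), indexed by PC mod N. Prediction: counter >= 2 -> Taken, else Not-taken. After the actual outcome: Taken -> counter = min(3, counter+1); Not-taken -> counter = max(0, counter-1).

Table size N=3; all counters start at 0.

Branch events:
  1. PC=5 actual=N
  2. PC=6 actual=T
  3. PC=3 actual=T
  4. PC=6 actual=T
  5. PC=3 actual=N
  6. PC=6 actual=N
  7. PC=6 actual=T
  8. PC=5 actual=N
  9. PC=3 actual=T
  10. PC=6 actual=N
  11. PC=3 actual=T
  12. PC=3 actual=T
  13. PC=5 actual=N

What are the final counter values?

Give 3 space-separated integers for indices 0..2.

Answer: 3 0 0

Derivation:
Ev 1: PC=5 idx=2 pred=N actual=N -> ctr[2]=0
Ev 2: PC=6 idx=0 pred=N actual=T -> ctr[0]=1
Ev 3: PC=3 idx=0 pred=N actual=T -> ctr[0]=2
Ev 4: PC=6 idx=0 pred=T actual=T -> ctr[0]=3
Ev 5: PC=3 idx=0 pred=T actual=N -> ctr[0]=2
Ev 6: PC=6 idx=0 pred=T actual=N -> ctr[0]=1
Ev 7: PC=6 idx=0 pred=N actual=T -> ctr[0]=2
Ev 8: PC=5 idx=2 pred=N actual=N -> ctr[2]=0
Ev 9: PC=3 idx=0 pred=T actual=T -> ctr[0]=3
Ev 10: PC=6 idx=0 pred=T actual=N -> ctr[0]=2
Ev 11: PC=3 idx=0 pred=T actual=T -> ctr[0]=3
Ev 12: PC=3 idx=0 pred=T actual=T -> ctr[0]=3
Ev 13: PC=5 idx=2 pred=N actual=N -> ctr[2]=0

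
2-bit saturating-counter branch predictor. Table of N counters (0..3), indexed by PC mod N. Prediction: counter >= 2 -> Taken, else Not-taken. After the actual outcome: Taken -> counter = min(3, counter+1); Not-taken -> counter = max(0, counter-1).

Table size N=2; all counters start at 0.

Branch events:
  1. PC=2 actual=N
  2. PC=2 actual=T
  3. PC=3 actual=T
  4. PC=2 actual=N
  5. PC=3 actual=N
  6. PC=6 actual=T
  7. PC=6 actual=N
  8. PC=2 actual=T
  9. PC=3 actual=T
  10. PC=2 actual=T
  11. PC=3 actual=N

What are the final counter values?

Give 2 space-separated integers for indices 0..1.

Ev 1: PC=2 idx=0 pred=N actual=N -> ctr[0]=0
Ev 2: PC=2 idx=0 pred=N actual=T -> ctr[0]=1
Ev 3: PC=3 idx=1 pred=N actual=T -> ctr[1]=1
Ev 4: PC=2 idx=0 pred=N actual=N -> ctr[0]=0
Ev 5: PC=3 idx=1 pred=N actual=N -> ctr[1]=0
Ev 6: PC=6 idx=0 pred=N actual=T -> ctr[0]=1
Ev 7: PC=6 idx=0 pred=N actual=N -> ctr[0]=0
Ev 8: PC=2 idx=0 pred=N actual=T -> ctr[0]=1
Ev 9: PC=3 idx=1 pred=N actual=T -> ctr[1]=1
Ev 10: PC=2 idx=0 pred=N actual=T -> ctr[0]=2
Ev 11: PC=3 idx=1 pred=N actual=N -> ctr[1]=0

Answer: 2 0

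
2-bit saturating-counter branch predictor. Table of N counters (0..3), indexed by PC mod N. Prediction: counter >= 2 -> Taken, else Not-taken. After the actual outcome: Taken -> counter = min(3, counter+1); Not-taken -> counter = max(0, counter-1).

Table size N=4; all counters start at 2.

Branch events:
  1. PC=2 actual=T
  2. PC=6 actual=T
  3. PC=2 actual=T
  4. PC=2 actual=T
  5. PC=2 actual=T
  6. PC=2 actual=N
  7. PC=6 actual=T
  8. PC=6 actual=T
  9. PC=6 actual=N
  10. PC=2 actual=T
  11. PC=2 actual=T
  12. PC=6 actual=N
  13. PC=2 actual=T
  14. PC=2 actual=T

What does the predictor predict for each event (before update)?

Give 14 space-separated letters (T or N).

Ev 1: PC=2 idx=2 pred=T actual=T -> ctr[2]=3
Ev 2: PC=6 idx=2 pred=T actual=T -> ctr[2]=3
Ev 3: PC=2 idx=2 pred=T actual=T -> ctr[2]=3
Ev 4: PC=2 idx=2 pred=T actual=T -> ctr[2]=3
Ev 5: PC=2 idx=2 pred=T actual=T -> ctr[2]=3
Ev 6: PC=2 idx=2 pred=T actual=N -> ctr[2]=2
Ev 7: PC=6 idx=2 pred=T actual=T -> ctr[2]=3
Ev 8: PC=6 idx=2 pred=T actual=T -> ctr[2]=3
Ev 9: PC=6 idx=2 pred=T actual=N -> ctr[2]=2
Ev 10: PC=2 idx=2 pred=T actual=T -> ctr[2]=3
Ev 11: PC=2 idx=2 pred=T actual=T -> ctr[2]=3
Ev 12: PC=6 idx=2 pred=T actual=N -> ctr[2]=2
Ev 13: PC=2 idx=2 pred=T actual=T -> ctr[2]=3
Ev 14: PC=2 idx=2 pred=T actual=T -> ctr[2]=3

Answer: T T T T T T T T T T T T T T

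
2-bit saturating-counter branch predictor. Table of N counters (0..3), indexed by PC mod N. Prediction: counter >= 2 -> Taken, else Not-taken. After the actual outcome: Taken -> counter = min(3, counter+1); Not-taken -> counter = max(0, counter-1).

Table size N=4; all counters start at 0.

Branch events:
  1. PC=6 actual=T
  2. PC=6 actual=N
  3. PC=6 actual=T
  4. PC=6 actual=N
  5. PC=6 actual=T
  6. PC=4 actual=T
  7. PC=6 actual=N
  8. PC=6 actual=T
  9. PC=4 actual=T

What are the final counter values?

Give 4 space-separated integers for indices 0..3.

Ev 1: PC=6 idx=2 pred=N actual=T -> ctr[2]=1
Ev 2: PC=6 idx=2 pred=N actual=N -> ctr[2]=0
Ev 3: PC=6 idx=2 pred=N actual=T -> ctr[2]=1
Ev 4: PC=6 idx=2 pred=N actual=N -> ctr[2]=0
Ev 5: PC=6 idx=2 pred=N actual=T -> ctr[2]=1
Ev 6: PC=4 idx=0 pred=N actual=T -> ctr[0]=1
Ev 7: PC=6 idx=2 pred=N actual=N -> ctr[2]=0
Ev 8: PC=6 idx=2 pred=N actual=T -> ctr[2]=1
Ev 9: PC=4 idx=0 pred=N actual=T -> ctr[0]=2

Answer: 2 0 1 0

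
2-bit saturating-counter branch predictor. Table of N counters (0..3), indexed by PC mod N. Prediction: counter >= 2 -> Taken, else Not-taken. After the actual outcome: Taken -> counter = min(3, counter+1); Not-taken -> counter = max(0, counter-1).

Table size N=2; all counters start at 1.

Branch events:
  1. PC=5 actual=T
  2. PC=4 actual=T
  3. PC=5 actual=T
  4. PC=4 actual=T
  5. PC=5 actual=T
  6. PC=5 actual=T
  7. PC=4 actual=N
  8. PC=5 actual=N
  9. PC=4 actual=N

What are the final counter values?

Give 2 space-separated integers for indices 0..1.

Ev 1: PC=5 idx=1 pred=N actual=T -> ctr[1]=2
Ev 2: PC=4 idx=0 pred=N actual=T -> ctr[0]=2
Ev 3: PC=5 idx=1 pred=T actual=T -> ctr[1]=3
Ev 4: PC=4 idx=0 pred=T actual=T -> ctr[0]=3
Ev 5: PC=5 idx=1 pred=T actual=T -> ctr[1]=3
Ev 6: PC=5 idx=1 pred=T actual=T -> ctr[1]=3
Ev 7: PC=4 idx=0 pred=T actual=N -> ctr[0]=2
Ev 8: PC=5 idx=1 pred=T actual=N -> ctr[1]=2
Ev 9: PC=4 idx=0 pred=T actual=N -> ctr[0]=1

Answer: 1 2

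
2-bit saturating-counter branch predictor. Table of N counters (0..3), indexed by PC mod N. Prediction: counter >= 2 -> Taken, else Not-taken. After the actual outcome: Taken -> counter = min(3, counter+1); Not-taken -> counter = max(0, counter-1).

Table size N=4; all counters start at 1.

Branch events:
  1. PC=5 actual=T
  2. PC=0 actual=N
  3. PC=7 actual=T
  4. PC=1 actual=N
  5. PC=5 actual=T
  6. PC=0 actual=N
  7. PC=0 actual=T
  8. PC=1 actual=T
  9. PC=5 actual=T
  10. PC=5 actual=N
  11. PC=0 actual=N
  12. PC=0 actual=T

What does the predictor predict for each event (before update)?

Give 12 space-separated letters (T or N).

Ev 1: PC=5 idx=1 pred=N actual=T -> ctr[1]=2
Ev 2: PC=0 idx=0 pred=N actual=N -> ctr[0]=0
Ev 3: PC=7 idx=3 pred=N actual=T -> ctr[3]=2
Ev 4: PC=1 idx=1 pred=T actual=N -> ctr[1]=1
Ev 5: PC=5 idx=1 pred=N actual=T -> ctr[1]=2
Ev 6: PC=0 idx=0 pred=N actual=N -> ctr[0]=0
Ev 7: PC=0 idx=0 pred=N actual=T -> ctr[0]=1
Ev 8: PC=1 idx=1 pred=T actual=T -> ctr[1]=3
Ev 9: PC=5 idx=1 pred=T actual=T -> ctr[1]=3
Ev 10: PC=5 idx=1 pred=T actual=N -> ctr[1]=2
Ev 11: PC=0 idx=0 pred=N actual=N -> ctr[0]=0
Ev 12: PC=0 idx=0 pred=N actual=T -> ctr[0]=1

Answer: N N N T N N N T T T N N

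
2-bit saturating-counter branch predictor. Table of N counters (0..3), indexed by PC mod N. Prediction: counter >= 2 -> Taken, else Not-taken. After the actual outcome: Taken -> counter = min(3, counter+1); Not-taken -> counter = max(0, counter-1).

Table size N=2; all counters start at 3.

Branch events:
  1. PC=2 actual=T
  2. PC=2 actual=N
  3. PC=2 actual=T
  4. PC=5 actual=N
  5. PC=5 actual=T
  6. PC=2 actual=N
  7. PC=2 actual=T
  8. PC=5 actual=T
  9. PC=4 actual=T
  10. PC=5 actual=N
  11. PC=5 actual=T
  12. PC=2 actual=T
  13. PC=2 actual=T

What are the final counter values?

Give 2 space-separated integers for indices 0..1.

Ev 1: PC=2 idx=0 pred=T actual=T -> ctr[0]=3
Ev 2: PC=2 idx=0 pred=T actual=N -> ctr[0]=2
Ev 3: PC=2 idx=0 pred=T actual=T -> ctr[0]=3
Ev 4: PC=5 idx=1 pred=T actual=N -> ctr[1]=2
Ev 5: PC=5 idx=1 pred=T actual=T -> ctr[1]=3
Ev 6: PC=2 idx=0 pred=T actual=N -> ctr[0]=2
Ev 7: PC=2 idx=0 pred=T actual=T -> ctr[0]=3
Ev 8: PC=5 idx=1 pred=T actual=T -> ctr[1]=3
Ev 9: PC=4 idx=0 pred=T actual=T -> ctr[0]=3
Ev 10: PC=5 idx=1 pred=T actual=N -> ctr[1]=2
Ev 11: PC=5 idx=1 pred=T actual=T -> ctr[1]=3
Ev 12: PC=2 idx=0 pred=T actual=T -> ctr[0]=3
Ev 13: PC=2 idx=0 pred=T actual=T -> ctr[0]=3

Answer: 3 3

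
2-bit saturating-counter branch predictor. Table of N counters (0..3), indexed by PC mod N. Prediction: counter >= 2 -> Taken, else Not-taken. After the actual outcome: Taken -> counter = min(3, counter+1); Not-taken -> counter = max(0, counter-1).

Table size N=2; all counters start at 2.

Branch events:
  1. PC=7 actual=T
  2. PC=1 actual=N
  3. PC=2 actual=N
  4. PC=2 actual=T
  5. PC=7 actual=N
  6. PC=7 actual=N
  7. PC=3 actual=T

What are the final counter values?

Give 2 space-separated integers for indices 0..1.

Answer: 2 1

Derivation:
Ev 1: PC=7 idx=1 pred=T actual=T -> ctr[1]=3
Ev 2: PC=1 idx=1 pred=T actual=N -> ctr[1]=2
Ev 3: PC=2 idx=0 pred=T actual=N -> ctr[0]=1
Ev 4: PC=2 idx=0 pred=N actual=T -> ctr[0]=2
Ev 5: PC=7 idx=1 pred=T actual=N -> ctr[1]=1
Ev 6: PC=7 idx=1 pred=N actual=N -> ctr[1]=0
Ev 7: PC=3 idx=1 pred=N actual=T -> ctr[1]=1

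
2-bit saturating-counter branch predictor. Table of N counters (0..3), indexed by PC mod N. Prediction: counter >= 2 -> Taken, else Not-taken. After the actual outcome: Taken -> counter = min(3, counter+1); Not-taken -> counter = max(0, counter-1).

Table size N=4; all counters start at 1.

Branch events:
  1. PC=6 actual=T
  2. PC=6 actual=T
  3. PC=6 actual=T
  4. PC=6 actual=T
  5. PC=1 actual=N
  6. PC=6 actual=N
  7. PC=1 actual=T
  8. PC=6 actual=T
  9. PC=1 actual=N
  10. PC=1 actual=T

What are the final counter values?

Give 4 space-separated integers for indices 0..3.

Ev 1: PC=6 idx=2 pred=N actual=T -> ctr[2]=2
Ev 2: PC=6 idx=2 pred=T actual=T -> ctr[2]=3
Ev 3: PC=6 idx=2 pred=T actual=T -> ctr[2]=3
Ev 4: PC=6 idx=2 pred=T actual=T -> ctr[2]=3
Ev 5: PC=1 idx=1 pred=N actual=N -> ctr[1]=0
Ev 6: PC=6 idx=2 pred=T actual=N -> ctr[2]=2
Ev 7: PC=1 idx=1 pred=N actual=T -> ctr[1]=1
Ev 8: PC=6 idx=2 pred=T actual=T -> ctr[2]=3
Ev 9: PC=1 idx=1 pred=N actual=N -> ctr[1]=0
Ev 10: PC=1 idx=1 pred=N actual=T -> ctr[1]=1

Answer: 1 1 3 1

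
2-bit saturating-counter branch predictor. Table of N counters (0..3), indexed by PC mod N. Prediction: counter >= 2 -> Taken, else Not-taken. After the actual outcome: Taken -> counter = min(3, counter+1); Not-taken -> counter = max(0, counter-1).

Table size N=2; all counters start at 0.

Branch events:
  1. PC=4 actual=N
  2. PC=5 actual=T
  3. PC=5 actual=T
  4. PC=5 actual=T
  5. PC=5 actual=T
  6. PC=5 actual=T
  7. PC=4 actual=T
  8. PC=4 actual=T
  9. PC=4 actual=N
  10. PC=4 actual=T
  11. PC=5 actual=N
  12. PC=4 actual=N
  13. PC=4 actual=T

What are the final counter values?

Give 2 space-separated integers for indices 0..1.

Answer: 2 2

Derivation:
Ev 1: PC=4 idx=0 pred=N actual=N -> ctr[0]=0
Ev 2: PC=5 idx=1 pred=N actual=T -> ctr[1]=1
Ev 3: PC=5 idx=1 pred=N actual=T -> ctr[1]=2
Ev 4: PC=5 idx=1 pred=T actual=T -> ctr[1]=3
Ev 5: PC=5 idx=1 pred=T actual=T -> ctr[1]=3
Ev 6: PC=5 idx=1 pred=T actual=T -> ctr[1]=3
Ev 7: PC=4 idx=0 pred=N actual=T -> ctr[0]=1
Ev 8: PC=4 idx=0 pred=N actual=T -> ctr[0]=2
Ev 9: PC=4 idx=0 pred=T actual=N -> ctr[0]=1
Ev 10: PC=4 idx=0 pred=N actual=T -> ctr[0]=2
Ev 11: PC=5 idx=1 pred=T actual=N -> ctr[1]=2
Ev 12: PC=4 idx=0 pred=T actual=N -> ctr[0]=1
Ev 13: PC=4 idx=0 pred=N actual=T -> ctr[0]=2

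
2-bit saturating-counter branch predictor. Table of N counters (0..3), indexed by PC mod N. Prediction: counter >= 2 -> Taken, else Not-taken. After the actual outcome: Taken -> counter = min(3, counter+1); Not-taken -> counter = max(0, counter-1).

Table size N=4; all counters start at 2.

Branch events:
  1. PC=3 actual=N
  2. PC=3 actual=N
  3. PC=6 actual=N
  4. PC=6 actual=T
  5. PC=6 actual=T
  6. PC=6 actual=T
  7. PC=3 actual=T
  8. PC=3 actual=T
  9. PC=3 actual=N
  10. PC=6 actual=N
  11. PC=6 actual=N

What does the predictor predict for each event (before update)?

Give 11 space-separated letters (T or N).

Answer: T N T N T T N N T T T

Derivation:
Ev 1: PC=3 idx=3 pred=T actual=N -> ctr[3]=1
Ev 2: PC=3 idx=3 pred=N actual=N -> ctr[3]=0
Ev 3: PC=6 idx=2 pred=T actual=N -> ctr[2]=1
Ev 4: PC=6 idx=2 pred=N actual=T -> ctr[2]=2
Ev 5: PC=6 idx=2 pred=T actual=T -> ctr[2]=3
Ev 6: PC=6 idx=2 pred=T actual=T -> ctr[2]=3
Ev 7: PC=3 idx=3 pred=N actual=T -> ctr[3]=1
Ev 8: PC=3 idx=3 pred=N actual=T -> ctr[3]=2
Ev 9: PC=3 idx=3 pred=T actual=N -> ctr[3]=1
Ev 10: PC=6 idx=2 pred=T actual=N -> ctr[2]=2
Ev 11: PC=6 idx=2 pred=T actual=N -> ctr[2]=1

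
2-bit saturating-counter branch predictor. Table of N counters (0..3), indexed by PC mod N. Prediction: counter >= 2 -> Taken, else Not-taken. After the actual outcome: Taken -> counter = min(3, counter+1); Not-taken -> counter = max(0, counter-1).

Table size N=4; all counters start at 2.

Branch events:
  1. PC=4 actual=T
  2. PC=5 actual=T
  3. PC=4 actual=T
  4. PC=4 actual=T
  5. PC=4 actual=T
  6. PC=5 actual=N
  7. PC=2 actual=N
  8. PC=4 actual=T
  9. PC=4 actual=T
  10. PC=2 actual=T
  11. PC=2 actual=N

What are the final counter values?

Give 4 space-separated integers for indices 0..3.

Ev 1: PC=4 idx=0 pred=T actual=T -> ctr[0]=3
Ev 2: PC=5 idx=1 pred=T actual=T -> ctr[1]=3
Ev 3: PC=4 idx=0 pred=T actual=T -> ctr[0]=3
Ev 4: PC=4 idx=0 pred=T actual=T -> ctr[0]=3
Ev 5: PC=4 idx=0 pred=T actual=T -> ctr[0]=3
Ev 6: PC=5 idx=1 pred=T actual=N -> ctr[1]=2
Ev 7: PC=2 idx=2 pred=T actual=N -> ctr[2]=1
Ev 8: PC=4 idx=0 pred=T actual=T -> ctr[0]=3
Ev 9: PC=4 idx=0 pred=T actual=T -> ctr[0]=3
Ev 10: PC=2 idx=2 pred=N actual=T -> ctr[2]=2
Ev 11: PC=2 idx=2 pred=T actual=N -> ctr[2]=1

Answer: 3 2 1 2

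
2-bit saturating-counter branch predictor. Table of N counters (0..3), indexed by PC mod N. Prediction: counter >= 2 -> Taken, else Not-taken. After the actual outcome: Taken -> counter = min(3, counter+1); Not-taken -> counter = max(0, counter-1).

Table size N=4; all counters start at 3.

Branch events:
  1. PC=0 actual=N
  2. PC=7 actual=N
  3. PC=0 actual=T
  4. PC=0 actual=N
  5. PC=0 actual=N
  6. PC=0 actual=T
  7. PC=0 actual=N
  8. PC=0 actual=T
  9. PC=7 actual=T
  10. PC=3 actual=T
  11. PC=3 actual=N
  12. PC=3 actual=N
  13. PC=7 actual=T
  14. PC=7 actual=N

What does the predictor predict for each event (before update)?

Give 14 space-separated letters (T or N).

Answer: T T T T T N T N T T T T N T

Derivation:
Ev 1: PC=0 idx=0 pred=T actual=N -> ctr[0]=2
Ev 2: PC=7 idx=3 pred=T actual=N -> ctr[3]=2
Ev 3: PC=0 idx=0 pred=T actual=T -> ctr[0]=3
Ev 4: PC=0 idx=0 pred=T actual=N -> ctr[0]=2
Ev 5: PC=0 idx=0 pred=T actual=N -> ctr[0]=1
Ev 6: PC=0 idx=0 pred=N actual=T -> ctr[0]=2
Ev 7: PC=0 idx=0 pred=T actual=N -> ctr[0]=1
Ev 8: PC=0 idx=0 pred=N actual=T -> ctr[0]=2
Ev 9: PC=7 idx=3 pred=T actual=T -> ctr[3]=3
Ev 10: PC=3 idx=3 pred=T actual=T -> ctr[3]=3
Ev 11: PC=3 idx=3 pred=T actual=N -> ctr[3]=2
Ev 12: PC=3 idx=3 pred=T actual=N -> ctr[3]=1
Ev 13: PC=7 idx=3 pred=N actual=T -> ctr[3]=2
Ev 14: PC=7 idx=3 pred=T actual=N -> ctr[3]=1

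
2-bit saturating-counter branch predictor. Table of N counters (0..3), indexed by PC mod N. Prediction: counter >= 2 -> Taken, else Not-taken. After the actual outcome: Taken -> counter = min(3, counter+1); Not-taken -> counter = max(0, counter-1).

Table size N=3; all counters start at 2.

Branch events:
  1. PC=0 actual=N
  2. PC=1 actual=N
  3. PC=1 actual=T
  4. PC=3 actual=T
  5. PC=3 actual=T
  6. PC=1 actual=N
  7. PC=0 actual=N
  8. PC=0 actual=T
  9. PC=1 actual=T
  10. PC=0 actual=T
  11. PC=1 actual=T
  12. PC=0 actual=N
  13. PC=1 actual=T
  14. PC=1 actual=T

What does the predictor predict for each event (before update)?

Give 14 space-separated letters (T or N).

Answer: T T N N T T T T N T T T T T

Derivation:
Ev 1: PC=0 idx=0 pred=T actual=N -> ctr[0]=1
Ev 2: PC=1 idx=1 pred=T actual=N -> ctr[1]=1
Ev 3: PC=1 idx=1 pred=N actual=T -> ctr[1]=2
Ev 4: PC=3 idx=0 pred=N actual=T -> ctr[0]=2
Ev 5: PC=3 idx=0 pred=T actual=T -> ctr[0]=3
Ev 6: PC=1 idx=1 pred=T actual=N -> ctr[1]=1
Ev 7: PC=0 idx=0 pred=T actual=N -> ctr[0]=2
Ev 8: PC=0 idx=0 pred=T actual=T -> ctr[0]=3
Ev 9: PC=1 idx=1 pred=N actual=T -> ctr[1]=2
Ev 10: PC=0 idx=0 pred=T actual=T -> ctr[0]=3
Ev 11: PC=1 idx=1 pred=T actual=T -> ctr[1]=3
Ev 12: PC=0 idx=0 pred=T actual=N -> ctr[0]=2
Ev 13: PC=1 idx=1 pred=T actual=T -> ctr[1]=3
Ev 14: PC=1 idx=1 pred=T actual=T -> ctr[1]=3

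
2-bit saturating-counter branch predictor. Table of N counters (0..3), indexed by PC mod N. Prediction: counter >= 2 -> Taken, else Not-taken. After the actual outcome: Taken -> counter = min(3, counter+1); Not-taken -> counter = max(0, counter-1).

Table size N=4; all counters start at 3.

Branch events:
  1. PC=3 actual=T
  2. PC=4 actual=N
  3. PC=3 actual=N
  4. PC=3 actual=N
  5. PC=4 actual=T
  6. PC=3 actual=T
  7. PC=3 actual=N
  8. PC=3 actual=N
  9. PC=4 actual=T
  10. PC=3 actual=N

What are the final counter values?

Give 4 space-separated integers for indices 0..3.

Answer: 3 3 3 0

Derivation:
Ev 1: PC=3 idx=3 pred=T actual=T -> ctr[3]=3
Ev 2: PC=4 idx=0 pred=T actual=N -> ctr[0]=2
Ev 3: PC=3 idx=3 pred=T actual=N -> ctr[3]=2
Ev 4: PC=3 idx=3 pred=T actual=N -> ctr[3]=1
Ev 5: PC=4 idx=0 pred=T actual=T -> ctr[0]=3
Ev 6: PC=3 idx=3 pred=N actual=T -> ctr[3]=2
Ev 7: PC=3 idx=3 pred=T actual=N -> ctr[3]=1
Ev 8: PC=3 idx=3 pred=N actual=N -> ctr[3]=0
Ev 9: PC=4 idx=0 pred=T actual=T -> ctr[0]=3
Ev 10: PC=3 idx=3 pred=N actual=N -> ctr[3]=0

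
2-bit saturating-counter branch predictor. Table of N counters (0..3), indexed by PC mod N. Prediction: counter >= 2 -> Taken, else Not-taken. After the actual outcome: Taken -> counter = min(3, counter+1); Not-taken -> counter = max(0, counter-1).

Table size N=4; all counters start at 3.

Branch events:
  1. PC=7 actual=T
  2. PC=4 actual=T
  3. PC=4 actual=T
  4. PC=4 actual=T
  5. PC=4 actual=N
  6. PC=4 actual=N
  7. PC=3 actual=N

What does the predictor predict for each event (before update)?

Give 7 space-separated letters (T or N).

Ev 1: PC=7 idx=3 pred=T actual=T -> ctr[3]=3
Ev 2: PC=4 idx=0 pred=T actual=T -> ctr[0]=3
Ev 3: PC=4 idx=0 pred=T actual=T -> ctr[0]=3
Ev 4: PC=4 idx=0 pred=T actual=T -> ctr[0]=3
Ev 5: PC=4 idx=0 pred=T actual=N -> ctr[0]=2
Ev 6: PC=4 idx=0 pred=T actual=N -> ctr[0]=1
Ev 7: PC=3 idx=3 pred=T actual=N -> ctr[3]=2

Answer: T T T T T T T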